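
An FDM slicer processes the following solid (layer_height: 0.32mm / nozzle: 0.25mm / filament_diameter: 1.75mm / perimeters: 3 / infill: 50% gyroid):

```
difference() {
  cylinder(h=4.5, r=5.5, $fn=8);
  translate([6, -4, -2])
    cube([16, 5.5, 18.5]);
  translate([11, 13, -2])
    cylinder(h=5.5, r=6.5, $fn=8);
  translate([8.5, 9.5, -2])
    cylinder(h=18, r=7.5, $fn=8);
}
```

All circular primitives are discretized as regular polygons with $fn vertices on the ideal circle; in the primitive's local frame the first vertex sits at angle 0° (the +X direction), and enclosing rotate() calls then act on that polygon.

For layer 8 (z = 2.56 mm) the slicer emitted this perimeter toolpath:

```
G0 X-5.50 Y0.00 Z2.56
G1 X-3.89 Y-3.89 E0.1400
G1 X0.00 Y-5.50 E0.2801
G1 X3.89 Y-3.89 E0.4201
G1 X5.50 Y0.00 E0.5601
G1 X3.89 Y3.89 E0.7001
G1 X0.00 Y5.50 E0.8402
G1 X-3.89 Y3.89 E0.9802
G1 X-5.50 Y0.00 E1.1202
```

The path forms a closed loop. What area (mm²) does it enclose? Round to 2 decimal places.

85.58 mm²

Apply the shoelace formula to the sequence of (X, Y) vertices; enclosed area = 85.58 mm².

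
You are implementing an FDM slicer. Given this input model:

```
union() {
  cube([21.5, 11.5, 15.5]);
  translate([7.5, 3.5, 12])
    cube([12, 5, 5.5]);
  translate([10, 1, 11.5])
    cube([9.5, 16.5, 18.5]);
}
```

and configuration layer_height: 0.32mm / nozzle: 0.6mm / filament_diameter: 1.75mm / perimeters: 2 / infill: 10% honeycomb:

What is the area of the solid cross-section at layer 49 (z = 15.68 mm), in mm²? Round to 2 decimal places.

At z = 15.68 mm: the cube is absent (z outside [0, 15.5]); the 12×5 cube at (7.5, 3.5) contributes its full rectangle (area 60.00 mm²); the cube at (10, 1) (footprint 9.5×16.5) is included at this height (area 156.75 mm²); Merging all regions: the regions partially overlap — summed areas 216.75 mm² minus the doubly-counted overlap 47.50 mm² gives 169.25 mm² — area = 169.25 mm². Overall, the cross-section is a single solid region. Net area = 169.25 mm².

169.25 mm²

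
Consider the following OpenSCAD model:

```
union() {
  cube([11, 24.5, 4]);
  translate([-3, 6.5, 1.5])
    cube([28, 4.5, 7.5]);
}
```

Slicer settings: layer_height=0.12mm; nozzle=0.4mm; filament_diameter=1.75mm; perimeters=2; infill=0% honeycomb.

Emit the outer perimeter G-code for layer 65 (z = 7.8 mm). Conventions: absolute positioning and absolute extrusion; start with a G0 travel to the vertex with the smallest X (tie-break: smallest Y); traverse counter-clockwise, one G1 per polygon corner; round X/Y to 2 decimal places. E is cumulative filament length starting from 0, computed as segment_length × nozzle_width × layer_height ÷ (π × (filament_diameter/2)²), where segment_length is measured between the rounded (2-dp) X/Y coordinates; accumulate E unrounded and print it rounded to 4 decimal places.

G0 X-3.00 Y6.50 Z7.80
G1 X25.00 Y6.50 E0.5588
G1 X25.00 Y11.00 E0.6486
G1 X-3.00 Y11.00 E1.2073
G1 X-3.00 Y6.50 E1.2971

At z = 7.8 mm: the cube is absent (z outside [0, 4]); the cube at (-3, 6.5) (footprint 28×4.5) is included at this height; Taking the union: only the 28×4.5 cube at (-3, 6.5) is present, so the union is just that shape — 1 connected region. The outline is a single polygon with 4 vertices. Extrusion per mm of travel: 0.4 × 0.12 / (π × 0.875²) = 0.019956. Accumulating E over each segment gives final E = 1.2971.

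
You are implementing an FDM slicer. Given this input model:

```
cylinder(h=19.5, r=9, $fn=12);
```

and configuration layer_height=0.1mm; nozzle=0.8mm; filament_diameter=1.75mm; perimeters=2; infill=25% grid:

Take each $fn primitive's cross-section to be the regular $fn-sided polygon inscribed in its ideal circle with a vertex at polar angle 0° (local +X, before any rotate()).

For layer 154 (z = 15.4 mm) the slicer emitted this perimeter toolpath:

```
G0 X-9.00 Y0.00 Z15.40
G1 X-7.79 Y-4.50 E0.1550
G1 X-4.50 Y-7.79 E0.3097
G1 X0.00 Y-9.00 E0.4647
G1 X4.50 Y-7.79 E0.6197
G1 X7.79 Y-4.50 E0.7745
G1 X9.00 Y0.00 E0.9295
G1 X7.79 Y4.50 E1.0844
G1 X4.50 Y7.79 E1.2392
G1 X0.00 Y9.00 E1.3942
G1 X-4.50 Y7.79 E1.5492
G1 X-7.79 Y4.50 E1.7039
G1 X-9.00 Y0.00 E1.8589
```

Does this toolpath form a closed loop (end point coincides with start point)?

yes

Start point (G0): (-9.00, 0.00). End point (last G1): the path returns to the start — closed.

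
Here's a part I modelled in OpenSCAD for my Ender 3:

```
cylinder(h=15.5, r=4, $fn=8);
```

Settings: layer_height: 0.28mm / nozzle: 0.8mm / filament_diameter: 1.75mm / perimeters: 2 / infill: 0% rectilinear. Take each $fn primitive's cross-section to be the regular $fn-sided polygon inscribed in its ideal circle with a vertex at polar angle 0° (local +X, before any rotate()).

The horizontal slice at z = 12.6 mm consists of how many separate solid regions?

At z = 12.6 mm: the r=4 cylinder contributes a regular 8-gon of circumradius 4. The result has 1 disconnected region.

1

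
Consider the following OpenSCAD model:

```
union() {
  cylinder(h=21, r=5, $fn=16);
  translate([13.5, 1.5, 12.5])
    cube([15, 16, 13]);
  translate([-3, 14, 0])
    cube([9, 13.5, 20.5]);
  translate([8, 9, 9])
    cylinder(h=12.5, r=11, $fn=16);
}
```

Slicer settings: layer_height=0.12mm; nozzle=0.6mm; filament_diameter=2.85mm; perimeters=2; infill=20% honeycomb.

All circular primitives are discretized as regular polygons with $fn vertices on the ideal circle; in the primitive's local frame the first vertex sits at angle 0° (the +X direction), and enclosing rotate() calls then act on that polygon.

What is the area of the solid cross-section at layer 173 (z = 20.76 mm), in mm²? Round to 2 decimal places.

595.25 mm²

At z = 20.76 mm: the cylinder: section is a regular 16-gon, circumradius r=5 (area = (16/2)·5.000²·sin(360°/16) = 76.54 mm²); the cube at (13.5, 1.5) (footprint 15×16) is included at this height (area 240.00 mm²); the cube at (-3, 14) is absent (z outside [0, 20.5]); the r=11 cylinder at (8, 9) contributes a regular 16-gon of circumradius 11 (area = (16/2)·11.000²·sin(360°/16) = 370.44 mm²); Taking the union: the regions partially overlap — summed areas 686.97 mm² minus the doubly-counted overlap 91.73 mm² gives 595.25 mm² — area = 595.25 mm². Overall, the cross-section is a single solid region. Net area = 595.25 mm².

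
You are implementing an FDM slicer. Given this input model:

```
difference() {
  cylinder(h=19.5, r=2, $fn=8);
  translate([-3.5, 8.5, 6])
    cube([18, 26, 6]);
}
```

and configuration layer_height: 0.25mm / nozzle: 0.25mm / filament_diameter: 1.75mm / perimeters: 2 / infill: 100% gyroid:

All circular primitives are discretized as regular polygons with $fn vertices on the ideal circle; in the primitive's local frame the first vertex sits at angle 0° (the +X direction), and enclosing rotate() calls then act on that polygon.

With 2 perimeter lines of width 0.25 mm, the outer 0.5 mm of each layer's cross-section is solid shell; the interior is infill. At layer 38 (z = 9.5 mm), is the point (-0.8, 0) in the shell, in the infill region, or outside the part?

infill

At z = 9.5 mm: the r=2 cylinder contributes a regular 8-gon of circumradius 2; the cube at (-3.5, 8.5) is present — its section is the full 18×26 rectangle; After the difference (first − rest): starting from the r=2 cylinder, the 18×26 cube at (-3.5, 8.5) misses the remaining region (no effect) — 1 connected region. Overall, the cross-section is a single solid region. The nearest boundary edge runs (-1.41, -1.41)→(-2.00, 0.00); distance from the point to it = 1.11 mm. The point is inside the cross-section and 1.11 mm from the nearest boundary — more than the 0.5 mm shell width (2 × 0.25), so it's in the infill interior.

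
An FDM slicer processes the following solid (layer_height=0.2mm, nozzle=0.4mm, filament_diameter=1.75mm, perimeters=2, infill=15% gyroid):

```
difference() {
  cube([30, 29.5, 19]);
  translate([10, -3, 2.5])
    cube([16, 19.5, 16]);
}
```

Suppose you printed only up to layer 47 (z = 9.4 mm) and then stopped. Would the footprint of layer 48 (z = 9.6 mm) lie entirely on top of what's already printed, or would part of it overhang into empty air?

Compare the two slices. At z = 9.4: the cube is present — its section is the full 30×29.5 rectangle (area 885.00 mm²); the cube at (10, -3) is present — its section is the full 16×19.5 rectangle (area 312.00 mm²); Taking the first minus the rest: starting from the 30×29.5 cube (885.00 mm²), the 16×19.5 cube at (10, -3) partially overlaps it — only the 264.00 mm² overlap (of its 312.00 mm²) is removed, clipping the outline — area = 621.00 mm². At z = 9.6: the cube is present — its section is the full 30×29.5 rectangle (area 885.00 mm²); the 16×19.5 cube at (10, -3) contributes its full rectangle (area 312.00 mm²); Taking the first minus the rest: starting from the 30×29.5 cube (885.00 mm²), the 16×19.5 cube at (10, -3) partially overlaps it — only the 264.00 mm² overlap (of its 312.00 mm²) is removed, clipping the outline — area = 621.00 mm². Checking containment: the cross-section at z = 9.6 is a subset of the cross-section at z = 9.4.

entirely on top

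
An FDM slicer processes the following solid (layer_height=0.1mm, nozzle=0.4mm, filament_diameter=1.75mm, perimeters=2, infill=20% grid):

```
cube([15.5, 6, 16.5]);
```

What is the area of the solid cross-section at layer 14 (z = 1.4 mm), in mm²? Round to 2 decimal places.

At z = 1.4 mm: the cube (footprint 15.5×6) is included at this height (area 93.00 mm²). Overall, the cross-section is a single solid region. Net area = 93.00 mm².

93.00 mm²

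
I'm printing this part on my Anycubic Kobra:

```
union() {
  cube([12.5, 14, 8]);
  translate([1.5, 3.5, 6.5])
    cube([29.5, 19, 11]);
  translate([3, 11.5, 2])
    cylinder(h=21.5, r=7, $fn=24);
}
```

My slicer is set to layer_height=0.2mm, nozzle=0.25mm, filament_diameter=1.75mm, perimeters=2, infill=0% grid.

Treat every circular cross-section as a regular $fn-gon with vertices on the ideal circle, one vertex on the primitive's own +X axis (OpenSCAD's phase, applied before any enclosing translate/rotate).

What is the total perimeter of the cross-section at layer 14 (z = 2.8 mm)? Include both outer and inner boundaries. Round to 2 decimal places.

At z = 2.8 mm: the cube (footprint 12.5×14) is included at this height (perimeter 53.00 mm); the cube at (1.5, 3.5) is not intersected at this z (z outside [6.5, 17.5]); the cylinder at (3, 11.5): section is a regular 24-gon, circumradius r=7 (perimeter = 2·24·7.000·sin(180°/24) = 43.86 mm); Taking the union: the regions partially overlap (shared area 82.78 mm²), so the edge portions inside another operand are dropped and the merged outline is re-measured after clipping — boundary = 61.96 mm. Overall, the cross-section is a single solid region. Total boundary length (outer) = 61.96 mm.

61.96 mm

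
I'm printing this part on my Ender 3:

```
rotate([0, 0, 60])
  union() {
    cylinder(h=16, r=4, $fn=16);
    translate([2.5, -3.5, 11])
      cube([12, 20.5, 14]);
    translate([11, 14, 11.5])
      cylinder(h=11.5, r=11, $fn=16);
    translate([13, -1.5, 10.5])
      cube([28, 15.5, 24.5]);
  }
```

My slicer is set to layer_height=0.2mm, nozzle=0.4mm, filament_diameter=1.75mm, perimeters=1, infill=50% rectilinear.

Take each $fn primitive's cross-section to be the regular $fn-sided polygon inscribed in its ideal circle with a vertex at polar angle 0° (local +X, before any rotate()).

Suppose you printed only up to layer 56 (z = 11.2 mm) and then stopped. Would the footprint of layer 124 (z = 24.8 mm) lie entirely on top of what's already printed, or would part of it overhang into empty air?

Compare the two slices. At z = 11.2: the r=4 cylinder contributes a regular 16-gon of circumradius 4 (area = (16/2)·4.000²·sin(360°/16) = 48.98 mm²); the 12×20.5 cube at (2.5, -3.5) contributes its full rectangle (area 246.00 mm²); the cylinder at (11, 14) is not intersected at this z (z outside [11.5, 23]); the cube at (13, -1.5) is present — its section is the full 28×15.5 rectangle (area 434.00 mm²); Taking the union: the regions partially overlap — summed areas 728.98 mm² minus the doubly-counted overlap 29.43 mm² gives 699.56 mm² — area = 699.56 mm²; (whole slice rotated 60° about Z — lengths, areas and connectivity unchanged). At z = 24.8: the cylinder does not reach this height (z outside [0, 16]); the 12×20.5 cube at (2.5, -3.5) contributes its full rectangle (area 246.00 mm²); the cylinder at (11, 14) is not intersected at this z (z outside [11.5, 23]); the cube at (13, -1.5) is present — its section is the full 28×15.5 rectangle (area 434.00 mm²); Merging all regions: the regions partially overlap — summed areas 680.00 mm² minus the doubly-counted overlap 23.25 mm² gives 656.75 mm² — area = 656.75 mm²; (whole slice rotated 60° about Z — lengths, areas and connectivity unchanged). Checking containment: the cross-section at z = 24.8 is a subset of the cross-section at z = 11.2.

entirely on top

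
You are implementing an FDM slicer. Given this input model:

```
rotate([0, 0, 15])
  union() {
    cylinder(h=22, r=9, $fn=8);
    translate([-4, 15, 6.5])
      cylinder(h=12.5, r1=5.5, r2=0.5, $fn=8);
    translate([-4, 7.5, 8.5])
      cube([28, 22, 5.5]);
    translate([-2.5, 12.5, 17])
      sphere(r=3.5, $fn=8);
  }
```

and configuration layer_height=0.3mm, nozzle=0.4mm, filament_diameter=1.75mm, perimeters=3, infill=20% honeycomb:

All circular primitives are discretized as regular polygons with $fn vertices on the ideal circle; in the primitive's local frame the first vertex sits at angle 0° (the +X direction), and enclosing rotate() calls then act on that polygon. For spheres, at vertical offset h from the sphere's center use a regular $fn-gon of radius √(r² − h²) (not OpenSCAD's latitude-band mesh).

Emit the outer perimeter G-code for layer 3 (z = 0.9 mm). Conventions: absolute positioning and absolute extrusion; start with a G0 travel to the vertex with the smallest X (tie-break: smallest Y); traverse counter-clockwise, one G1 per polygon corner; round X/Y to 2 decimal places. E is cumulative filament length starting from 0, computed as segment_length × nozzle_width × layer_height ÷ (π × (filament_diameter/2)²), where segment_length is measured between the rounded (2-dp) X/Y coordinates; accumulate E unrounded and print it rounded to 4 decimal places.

At z = 0.9 mm: the r=9 cylinder gives a regular 8-gon of circumradius 9 (constant along its height); the cone at (-4, 15) does not reach this height (z outside [6.5, 19]); the cube at (-4, 7.5) is not intersected at this z (z outside [8.5, 14]); the sphere at (-2.5, 12.5) is absent (|z−center|=16.100 > r=3.5); Taking the union: only the r=9 cylinder is present, so the union is just that shape — 1 connected region; (whole slice rotated 15° about Z — lengths, areas and connectivity unchanged). The outline is a single polygon with 8 vertices. Extrusion per mm of travel: 0.4 × 0.3 / (π × 0.875²) = 0.049890. Accumulating E over each segment gives final E = 2.7482.

G0 X-8.69 Y-2.33 Z0.90
G1 X-4.50 Y-7.79 E0.3434
G1 X2.33 Y-8.69 E0.6871
G1 X7.79 Y-4.50 E1.0304
G1 X8.69 Y2.33 E1.3741
G1 X4.50 Y7.79 E1.7175
G1 X-2.33 Y8.69 E2.0612
G1 X-7.79 Y4.50 E2.4045
G1 X-8.69 Y-2.33 E2.7482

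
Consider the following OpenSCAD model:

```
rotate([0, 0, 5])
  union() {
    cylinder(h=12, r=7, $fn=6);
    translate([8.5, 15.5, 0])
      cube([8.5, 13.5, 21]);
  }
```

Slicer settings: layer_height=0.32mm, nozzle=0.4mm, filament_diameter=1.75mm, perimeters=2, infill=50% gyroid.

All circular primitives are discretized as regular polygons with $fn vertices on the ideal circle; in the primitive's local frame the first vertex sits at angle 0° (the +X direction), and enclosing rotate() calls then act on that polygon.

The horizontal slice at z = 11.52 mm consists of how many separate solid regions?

2

At z = 11.52 mm: the r=7 cylinder gives a regular 6-gon of circumradius 7 (constant along its height); the 8.5×13.5 cube at (8.5, 15.5) contributes its full rectangle; Merging all regions: the 2 present regions are separate (no shared area or edge), so areas and boundary lengths simply add and each stays a separate island — 2 connected regions; (rotated 5° about Z; rotation is an isometry so areas/perimeters/island counts are preserved). The result has 2 disconnected regions.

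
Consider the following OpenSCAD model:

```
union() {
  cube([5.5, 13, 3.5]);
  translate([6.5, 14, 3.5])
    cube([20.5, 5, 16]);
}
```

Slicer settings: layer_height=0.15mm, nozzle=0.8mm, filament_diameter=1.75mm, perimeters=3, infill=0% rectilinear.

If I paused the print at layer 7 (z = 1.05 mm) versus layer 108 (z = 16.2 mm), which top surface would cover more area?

layer 108 (z = 16.2 mm)

Layer 7 (z = 1.05): the cube is present — its section is the full 5.5×13 rectangle (area 71.50 mm²); the cube at (6.5, 14) is not intersected at this z (z outside [3.5, 19.5]); Merging all regions: only the 5.5×13 cube is present, so the union is just that shape — area = 71.50 mm². So its area = 71.50 mm². Layer 108 (z = 16.2): the cube is absent (z outside [0, 3.5]); the cube at (6.5, 14) (footprint 20.5×5) is included at this height (area 102.50 mm²); Taking the union: only the 20.5×5 cube at (6.5, 14) is present, so the union is just that shape — area = 102.50 mm². So its area = 102.50 mm². Layer 108 is larger (102.50 vs 71.50 mm²).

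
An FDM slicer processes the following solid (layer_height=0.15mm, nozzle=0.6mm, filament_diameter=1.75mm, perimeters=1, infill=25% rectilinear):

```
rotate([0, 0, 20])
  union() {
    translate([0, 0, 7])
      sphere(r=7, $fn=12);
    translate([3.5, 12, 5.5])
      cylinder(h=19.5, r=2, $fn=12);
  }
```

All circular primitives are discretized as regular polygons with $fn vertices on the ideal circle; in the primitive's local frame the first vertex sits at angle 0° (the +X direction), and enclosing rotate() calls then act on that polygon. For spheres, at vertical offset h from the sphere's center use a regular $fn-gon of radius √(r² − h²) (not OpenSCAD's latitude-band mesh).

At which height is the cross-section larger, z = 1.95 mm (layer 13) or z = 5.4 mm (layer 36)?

Layer 13 (z = 1.95): the sphere: section is a regular 12-gon, circumradius = √(r²−h²) = √(7²−5.05²) = 4.847 (area = (12/2)·4.847²·sin(360°/12) = 70.49 mm²); the cylinder at (3.5, 12) is absent (z outside [5.5, 25]); Merging all regions: only the r=7 sphere is present, so the union is just that shape — area = 70.49 mm²; (whole slice rotated 20° about Z — lengths, areas and connectivity unchanged). So its area = 70.49 mm². Layer 36 (z = 5.4): the r=7 sphere contributes a regular 12-gon of circumradius √(7²−1.6²) = 6.815 (area = (12/2)·6.815²·sin(360°/12) = 139.32 mm²); the cylinder at (3.5, 12) is absent (z outside [5.5, 25]); Taking the union: only the r=7 sphere is present, so the union is just that shape — area = 139.32 mm²; (whole slice rotated 20° about Z — lengths, areas and connectivity unchanged). So its area = 139.32 mm². Layer 36 is larger (139.32 vs 70.49 mm²).

layer 36 (z = 5.4 mm)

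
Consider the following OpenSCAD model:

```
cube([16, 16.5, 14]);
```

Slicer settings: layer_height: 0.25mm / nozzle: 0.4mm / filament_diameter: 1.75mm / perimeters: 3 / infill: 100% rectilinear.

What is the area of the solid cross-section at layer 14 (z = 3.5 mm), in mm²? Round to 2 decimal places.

264.00 mm²

At z = 3.5 mm: the 16×16.5 cube contributes its full rectangle (area 264.00 mm²). Overall, the cross-section is a single solid region. Net area = 264.00 mm².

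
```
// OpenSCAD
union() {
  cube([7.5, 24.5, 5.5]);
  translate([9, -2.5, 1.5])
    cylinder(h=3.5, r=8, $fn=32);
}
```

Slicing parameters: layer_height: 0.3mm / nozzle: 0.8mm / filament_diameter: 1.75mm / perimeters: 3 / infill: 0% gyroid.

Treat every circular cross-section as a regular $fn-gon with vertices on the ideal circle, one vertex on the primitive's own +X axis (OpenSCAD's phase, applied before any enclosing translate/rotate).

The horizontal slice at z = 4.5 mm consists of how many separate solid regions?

At z = 4.5 mm: the 7.5×24.5 cube contributes its full rectangle; the cylinder at (9, -2.5): section is a regular 32-gon, circumradius r=8; Taking the union: the regions partially overlap (shared area 22.20 mm²), so overlapping operands fuse into one piece — 1 connected region. The result has 1 disconnected region.

1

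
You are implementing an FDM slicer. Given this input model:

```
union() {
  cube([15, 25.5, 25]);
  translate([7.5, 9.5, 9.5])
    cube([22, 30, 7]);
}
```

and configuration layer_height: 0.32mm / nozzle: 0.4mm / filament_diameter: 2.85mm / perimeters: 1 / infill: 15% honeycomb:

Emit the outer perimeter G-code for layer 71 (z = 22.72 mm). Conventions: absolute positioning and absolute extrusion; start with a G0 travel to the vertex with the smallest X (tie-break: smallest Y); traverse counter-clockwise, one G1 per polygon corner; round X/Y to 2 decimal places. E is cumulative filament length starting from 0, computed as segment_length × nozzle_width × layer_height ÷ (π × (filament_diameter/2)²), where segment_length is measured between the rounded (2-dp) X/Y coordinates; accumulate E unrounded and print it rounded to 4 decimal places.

G0 X0.00 Y0.00 Z22.72
G1 X15.00 Y0.00 E0.3010
G1 X15.00 Y25.50 E0.8126
G1 X0.00 Y25.50 E1.1136
G1 X0.00 Y0.00 E1.6252

At z = 22.72 mm: the cube is present — its section is the full 15×25.5 rectangle; the cube at (7.5, 9.5) does not reach this height (z outside [9.5, 16.5]); Merging all regions: only the 15×25.5 cube is present, so the union is just that shape — 1 connected region. The outline is a single polygon with 4 vertices. Extrusion per mm of travel: 0.4 × 0.32 / (π × 1.425²) = 0.020065. Accumulating E over each segment gives final E = 1.6252.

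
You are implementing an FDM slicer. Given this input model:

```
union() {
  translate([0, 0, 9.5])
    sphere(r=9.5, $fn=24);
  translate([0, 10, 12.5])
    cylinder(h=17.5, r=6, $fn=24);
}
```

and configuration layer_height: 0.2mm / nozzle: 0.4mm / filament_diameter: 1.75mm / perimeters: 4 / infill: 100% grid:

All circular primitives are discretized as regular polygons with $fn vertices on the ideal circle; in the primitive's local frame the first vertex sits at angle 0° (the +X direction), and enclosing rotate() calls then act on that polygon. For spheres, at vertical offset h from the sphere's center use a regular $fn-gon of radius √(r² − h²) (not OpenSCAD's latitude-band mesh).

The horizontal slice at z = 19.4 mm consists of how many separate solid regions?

1

At z = 19.4 mm: the sphere is not intersected at this z (|z−center|=9.900 > r=9.5); the cylinder at (0, 10): section is a regular 24-gon, circumradius r=6; Taking the union: only the r=6 cylinder at (0, 10) is present, so the union is just that shape — 1 connected region. The result has 1 disconnected region.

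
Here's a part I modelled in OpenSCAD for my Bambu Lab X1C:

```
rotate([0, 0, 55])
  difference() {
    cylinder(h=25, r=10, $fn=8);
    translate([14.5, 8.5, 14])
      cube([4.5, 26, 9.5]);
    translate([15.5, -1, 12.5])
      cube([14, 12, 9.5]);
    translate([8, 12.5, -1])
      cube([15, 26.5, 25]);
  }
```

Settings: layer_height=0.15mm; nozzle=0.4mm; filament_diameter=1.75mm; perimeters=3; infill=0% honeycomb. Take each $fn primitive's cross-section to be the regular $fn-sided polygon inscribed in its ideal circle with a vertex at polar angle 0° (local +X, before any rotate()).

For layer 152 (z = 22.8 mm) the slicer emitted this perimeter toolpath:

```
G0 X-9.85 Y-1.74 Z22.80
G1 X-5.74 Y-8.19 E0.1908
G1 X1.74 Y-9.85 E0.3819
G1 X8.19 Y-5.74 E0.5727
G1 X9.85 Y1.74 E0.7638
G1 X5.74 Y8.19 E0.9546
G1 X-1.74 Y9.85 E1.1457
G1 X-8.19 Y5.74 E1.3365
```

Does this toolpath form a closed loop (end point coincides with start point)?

Start point (G0): (-9.85, -1.74). End point (last G1): the path does not return to the start — open.

no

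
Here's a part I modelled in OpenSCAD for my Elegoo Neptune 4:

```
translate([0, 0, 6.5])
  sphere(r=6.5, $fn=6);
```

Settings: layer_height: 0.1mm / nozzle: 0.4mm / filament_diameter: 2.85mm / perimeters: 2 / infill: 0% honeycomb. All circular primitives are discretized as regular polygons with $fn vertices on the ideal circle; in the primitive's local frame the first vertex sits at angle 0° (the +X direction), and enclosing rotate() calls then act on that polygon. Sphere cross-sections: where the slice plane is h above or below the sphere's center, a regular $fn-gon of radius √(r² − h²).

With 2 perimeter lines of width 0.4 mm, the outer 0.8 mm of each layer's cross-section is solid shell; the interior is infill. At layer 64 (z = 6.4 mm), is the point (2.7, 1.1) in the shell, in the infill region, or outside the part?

At z = 6.4 mm: the r=6.5 sphere contributes a regular 6-gon of circumradius √(6.5²−0.1²) = 6.499. Overall, the cross-section is a single solid region. The nearest boundary edge runs (6.50, 0.00)→(3.25, 5.63); distance from the point to it = 2.74 mm. The point is inside the cross-section and 2.74 mm from the nearest boundary — more than the 0.8 mm shell width (2 × 0.4), so it's in the infill interior.

infill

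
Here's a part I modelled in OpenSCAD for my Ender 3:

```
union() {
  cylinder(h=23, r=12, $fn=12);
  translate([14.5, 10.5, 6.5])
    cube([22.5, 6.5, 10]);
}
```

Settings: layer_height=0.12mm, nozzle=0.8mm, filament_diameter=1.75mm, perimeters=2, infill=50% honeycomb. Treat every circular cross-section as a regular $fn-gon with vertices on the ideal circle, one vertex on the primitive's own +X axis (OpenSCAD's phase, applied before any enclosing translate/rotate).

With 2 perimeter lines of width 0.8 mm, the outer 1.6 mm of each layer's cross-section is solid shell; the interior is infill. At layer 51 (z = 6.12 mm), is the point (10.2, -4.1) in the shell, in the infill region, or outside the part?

At z = 6.12 mm: the cylinder: section is a regular 12-gon, circumradius r=12; the cube at (14.5, 10.5) does not reach this height (z outside [6.5, 16.5]); Taking the union: only the r=12 cylinder is present, so the union is just that shape — 1 connected region. Overall, the cross-section is a single solid region. The nearest boundary edge runs (10.39, -6.00)→(12.00, 0.00); distance from the point to it = 0.68 mm. The point is inside the cross-section, 0.68 mm from the nearest boundary — within the 1.6 mm shell band (2 × 0.8).

shell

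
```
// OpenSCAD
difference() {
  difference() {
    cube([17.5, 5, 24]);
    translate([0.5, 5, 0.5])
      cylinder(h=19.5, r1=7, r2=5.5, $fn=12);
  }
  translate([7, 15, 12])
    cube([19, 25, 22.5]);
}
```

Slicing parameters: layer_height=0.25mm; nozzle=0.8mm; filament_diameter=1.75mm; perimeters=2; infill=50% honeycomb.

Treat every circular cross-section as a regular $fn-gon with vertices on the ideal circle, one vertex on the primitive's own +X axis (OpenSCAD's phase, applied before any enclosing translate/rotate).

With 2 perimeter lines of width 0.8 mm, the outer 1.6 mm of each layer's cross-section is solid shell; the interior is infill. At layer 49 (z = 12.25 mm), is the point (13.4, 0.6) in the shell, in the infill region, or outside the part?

At z = 12.25 mm: the 17.5×5 cube contributes its full rectangle; the cone at (0.5, 5) (r1=7→r2=5.5) has section circumradius 6.096 here — a regular 12-gon; Subtracting the remaining from the first: starting from the 17.5×5 cube, the cone at (0.5, 5) partially overlaps it — only the 28.24 mm² overlap (of its 111.49 mm²) is removed, clipping the outline — 1 connected region; the cube at (7, 15) (footprint 19×25) is included at this height; Subtracting the remaining from the first: starting from the result so far, the 19×25 cube at (7, 15) misses the remaining region (no effect) — 1 connected region. Overall, the cross-section is a single solid region. The nearest boundary edge runs (17.50, 0.00)→(3.83, 0.00); distance from the point to it = 0.60 mm. The point is inside the cross-section, 0.60 mm from the nearest boundary — within the 1.6 mm shell band (2 × 0.8).

shell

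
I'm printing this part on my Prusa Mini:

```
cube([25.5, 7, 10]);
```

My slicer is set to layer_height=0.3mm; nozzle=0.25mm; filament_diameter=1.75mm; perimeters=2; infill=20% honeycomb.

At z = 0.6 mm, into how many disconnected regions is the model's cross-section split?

At z = 0.6 mm: the cube (footprint 25.5×7) is included at this height. The result has 1 disconnected region.

1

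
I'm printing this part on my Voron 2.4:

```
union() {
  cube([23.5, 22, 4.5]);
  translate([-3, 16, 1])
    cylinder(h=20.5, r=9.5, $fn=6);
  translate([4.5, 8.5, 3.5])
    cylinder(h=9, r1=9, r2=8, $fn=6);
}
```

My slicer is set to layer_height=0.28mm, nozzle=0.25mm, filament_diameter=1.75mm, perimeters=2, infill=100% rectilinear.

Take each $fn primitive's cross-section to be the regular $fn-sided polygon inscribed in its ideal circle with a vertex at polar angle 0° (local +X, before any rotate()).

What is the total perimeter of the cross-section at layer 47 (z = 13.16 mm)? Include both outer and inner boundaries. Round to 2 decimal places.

57.00 mm

At z = 13.16 mm: the cube is absent (z outside [0, 4.5]); the cylinder at (-3, 16): section is a regular 6-gon, circumradius r=9.5 (perimeter = 2·6·9.500·sin(180°/6) = 57.00 mm); the cone at (4.5, 8.5) is not intersected at this z (z outside [3.5, 12.5]); Combining (union): only the r=9.5 cylinder at (-3, 16) is present, so the union is just that shape — boundary = 57.00 mm. Overall, the cross-section is a single solid region. Total boundary length (outer) = 57.00 mm.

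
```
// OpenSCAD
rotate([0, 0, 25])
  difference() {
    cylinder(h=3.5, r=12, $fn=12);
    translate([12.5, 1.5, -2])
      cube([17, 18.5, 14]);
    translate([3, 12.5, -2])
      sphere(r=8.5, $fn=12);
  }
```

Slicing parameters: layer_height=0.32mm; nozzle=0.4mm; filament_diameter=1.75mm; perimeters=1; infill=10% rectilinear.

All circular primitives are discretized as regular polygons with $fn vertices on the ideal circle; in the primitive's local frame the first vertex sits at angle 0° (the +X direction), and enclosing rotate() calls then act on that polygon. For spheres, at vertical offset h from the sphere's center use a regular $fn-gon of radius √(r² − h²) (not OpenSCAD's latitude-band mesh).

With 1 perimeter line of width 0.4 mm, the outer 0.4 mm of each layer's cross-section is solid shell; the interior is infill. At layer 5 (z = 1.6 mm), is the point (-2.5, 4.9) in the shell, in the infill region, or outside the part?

At z = 1.6 mm: the r=12 cylinder contributes a regular 12-gon of circumradius 12; the cube at (12.5, 1.5) (footprint 17×18.5) is included at this height; the r=8.5 sphere at (3, 12.5) slices to a regular 12-gon of circumradius 7.700 (√(r²−h²) with h=3.6 from center); After the difference (first − rest): starting from the r=12 cylinder, the 17×18.5 cube at (12.5, 1.5) misses the remaining region (no effect); the r=8.5 sphere at (3, 12.5) partially overlaps it — only the 60.67 mm² overlap (of its 177.87 mm²) is removed, clipping the outline — 1 connected region; (whole slice rotated 25° about Z — lengths, areas and connectivity unchanged). Overall, the cross-section is a single solid region. Undo the 25° rotation: the query point maps to (-0.195, 5.497) in the un-rotated model frame. The nearest boundary edge runs (-0.85, 5.83)→(3.00, 4.80); distance from the point to it = 0.15 mm. The point is inside the cross-section, 0.15 mm from the nearest boundary — within the 0.4 mm shell band (1 × 0.4).

shell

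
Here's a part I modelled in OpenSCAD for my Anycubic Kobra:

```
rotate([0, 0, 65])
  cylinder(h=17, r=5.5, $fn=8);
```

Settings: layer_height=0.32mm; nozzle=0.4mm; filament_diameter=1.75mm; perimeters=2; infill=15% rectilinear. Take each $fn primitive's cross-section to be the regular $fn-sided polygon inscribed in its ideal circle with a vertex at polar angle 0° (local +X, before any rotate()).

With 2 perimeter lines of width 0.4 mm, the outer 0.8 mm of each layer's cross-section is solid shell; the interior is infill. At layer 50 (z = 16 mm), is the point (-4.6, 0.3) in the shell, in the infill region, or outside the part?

At z = 16 mm: the r=5.5 cylinder gives a regular 8-gon of circumradius 5.5 (constant along its height); (whole slice rotated 65° about Z — lengths, areas and connectivity unchanged). Overall, the cross-section is a single solid region. Undo the 65° rotation: the query point maps to (-1.672, 4.296) in the un-rotated model frame. The nearest boundary edge runs (0.00, 5.50)→(-3.89, 3.89); distance from the point to it = 0.47 mm. The point is inside the cross-section, 0.47 mm from the nearest boundary — within the 0.8 mm shell band (2 × 0.4).

shell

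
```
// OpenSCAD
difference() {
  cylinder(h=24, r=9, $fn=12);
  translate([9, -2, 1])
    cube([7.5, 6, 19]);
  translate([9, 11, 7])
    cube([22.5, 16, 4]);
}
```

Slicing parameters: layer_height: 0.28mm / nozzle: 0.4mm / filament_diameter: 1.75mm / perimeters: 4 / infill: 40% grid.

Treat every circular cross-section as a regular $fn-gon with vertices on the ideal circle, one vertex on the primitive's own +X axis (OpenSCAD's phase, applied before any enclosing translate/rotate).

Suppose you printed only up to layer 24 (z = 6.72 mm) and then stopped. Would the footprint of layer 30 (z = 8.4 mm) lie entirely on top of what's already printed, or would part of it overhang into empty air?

Compare the two slices. At z = 6.72: the r=9 cylinder gives a regular 12-gon of circumradius 9 (constant along its height) (area = (12/2)·9.000²·sin(360°/12) = 243.00 mm²); the cube at (9, -2) (footprint 7.5×6) is included at this height (area 45.00 mm²); the cube at (9, 11) does not reach this height (z outside [7, 11]); Taking the first minus the rest: starting from the r=9 cylinder (243.00 mm²), the 7.5×6 cube at (9, -2) misses the remaining region (no effect) — area = 243.00 mm². At z = 8.4: the r=9 cylinder contributes a regular 12-gon of circumradius 9 (area = (12/2)·9.000²·sin(360°/12) = 243.00 mm²); the cube at (9, -2) is present — its section is the full 7.5×6 rectangle (area 45.00 mm²); the 22.5×16 cube at (9, 11) contributes its full rectangle (area 360.00 mm²); After the difference (first − rest): starting from the r=9 cylinder (243.00 mm²), the 7.5×6 cube at (9, -2) misses the remaining region (no effect); the 22.5×16 cube at (9, 11) misses the remaining region (no effect) — area = 243.00 mm². Checking containment: the cross-section at z = 8.4 is a subset of the cross-section at z = 6.72.

entirely on top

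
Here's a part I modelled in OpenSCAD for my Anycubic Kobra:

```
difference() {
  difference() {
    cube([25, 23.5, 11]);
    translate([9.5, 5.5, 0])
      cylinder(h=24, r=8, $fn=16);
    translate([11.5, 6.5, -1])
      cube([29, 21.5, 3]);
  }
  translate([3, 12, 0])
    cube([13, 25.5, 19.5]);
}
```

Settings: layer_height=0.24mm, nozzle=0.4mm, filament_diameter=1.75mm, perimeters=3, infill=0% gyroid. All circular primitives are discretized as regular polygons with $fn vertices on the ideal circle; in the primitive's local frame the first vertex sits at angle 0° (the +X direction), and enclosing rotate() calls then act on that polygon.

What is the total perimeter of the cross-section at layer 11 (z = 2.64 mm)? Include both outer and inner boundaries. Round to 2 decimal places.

127.32 mm

At z = 2.64 mm: the cube (footprint 25×23.5) is included at this height (perimeter 97.00 mm); the r=8 cylinder at (9.5, 5.5) contributes a regular 16-gon of circumradius 8 (perimeter = 2·16·8.000·sin(180°/16) = 49.94 mm); the cube at (11.5, 6.5) is absent (z outside [-1, 2]); Taking the first minus the rest: starting from the 25×23.5 cube, the r=8 cylinder at (9.5, 5.5) partially overlaps it — only the 177.16 mm² overlap (of its 195.93 mm²) is removed, clipping the outline — boundary = 122.56 mm; the cube at (3, 12) is present — its section is the full 13×25.5 rectangle (perimeter 77.00 mm); Taking the first minus the rest: starting from that combined region, the 13×25.5 cube at (3, 12) partially overlaps it — only the 140.99 mm² overlap (of its 331.50 mm²) is removed, clipping the outline — boundary = 127.32 mm. Overall, the cross-section has 2 separate islands. Total boundary length (outer) = 127.32 mm.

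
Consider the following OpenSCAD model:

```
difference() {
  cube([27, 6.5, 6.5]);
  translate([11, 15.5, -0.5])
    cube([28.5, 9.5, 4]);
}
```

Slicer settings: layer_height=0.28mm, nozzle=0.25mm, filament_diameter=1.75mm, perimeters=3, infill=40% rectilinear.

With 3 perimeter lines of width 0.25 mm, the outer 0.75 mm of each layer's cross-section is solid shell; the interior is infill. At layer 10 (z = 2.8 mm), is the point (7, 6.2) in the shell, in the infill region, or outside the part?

At z = 2.8 mm: the 27×6.5 cube contributes its full rectangle; the cube at (11, 15.5) (footprint 28.5×9.5) is included at this height; After the difference (first − rest): starting from the 27×6.5 cube, the 28.5×9.5 cube at (11, 15.5) misses the remaining region (no effect) — 1 connected region. Overall, the cross-section is a single solid region. The nearest boundary edge runs (0.00, 6.50)→(27.00, 6.50); distance from the point to it = 0.30 mm. The point is inside the cross-section, 0.30 mm from the nearest boundary — within the 0.75 mm shell band (3 × 0.25).

shell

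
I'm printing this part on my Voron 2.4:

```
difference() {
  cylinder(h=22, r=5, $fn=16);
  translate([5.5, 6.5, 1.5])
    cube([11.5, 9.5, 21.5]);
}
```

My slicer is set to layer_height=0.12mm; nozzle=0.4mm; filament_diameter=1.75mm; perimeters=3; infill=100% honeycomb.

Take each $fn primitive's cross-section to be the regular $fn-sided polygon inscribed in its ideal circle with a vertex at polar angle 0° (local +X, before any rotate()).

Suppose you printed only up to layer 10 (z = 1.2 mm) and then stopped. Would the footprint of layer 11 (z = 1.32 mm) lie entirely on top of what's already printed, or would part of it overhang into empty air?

entirely on top

Compare the two slices. At z = 1.2: the cylinder: section is a regular 16-gon, circumradius r=5 (area = (16/2)·5.000²·sin(360°/16) = 76.54 mm²); the cube at (5.5, 6.5) is absent (z outside [1.5, 23]); Taking the first minus the rest: none of the subtracted shapes is present at this height, so the r=5 cylinder is unchanged — area = 76.54 mm². At z = 1.32: the r=5 cylinder contributes a regular 16-gon of circumradius 5 (area = (16/2)·5.000²·sin(360°/16) = 76.54 mm²); the cube at (5.5, 6.5) is not intersected at this z (z outside [1.5, 23]); After the difference (first − rest): none of the subtracted shapes is present at this height, so the r=5 cylinder is unchanged — area = 76.54 mm². Checking containment: the cross-section at z = 1.32 is a subset of the cross-section at z = 1.2.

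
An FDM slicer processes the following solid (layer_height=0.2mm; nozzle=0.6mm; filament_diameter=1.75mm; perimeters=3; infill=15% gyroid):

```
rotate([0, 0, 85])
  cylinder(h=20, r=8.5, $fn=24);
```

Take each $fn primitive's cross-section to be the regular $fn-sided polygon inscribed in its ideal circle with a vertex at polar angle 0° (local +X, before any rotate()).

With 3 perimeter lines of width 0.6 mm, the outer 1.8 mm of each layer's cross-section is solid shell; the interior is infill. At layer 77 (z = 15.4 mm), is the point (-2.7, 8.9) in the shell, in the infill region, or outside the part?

outside

At z = 15.4 mm: the r=8.5 cylinder contributes a regular 24-gon of circumradius 8.5; (rotated 85° about Z; rotation is an isometry so areas/perimeters/island counts are preserved). Overall, the cross-section is a single solid region. Undo the 85° rotation: the query point maps to (8.631, 3.465) in the un-rotated model frame. The nearest boundary edge runs (8.21, 2.20)→(7.36, 4.25); distance from the point to it = 0.87 mm. The point is not inside any of the regions above, so it lies outside the cross-section (0.87 mm from the nearest boundary).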